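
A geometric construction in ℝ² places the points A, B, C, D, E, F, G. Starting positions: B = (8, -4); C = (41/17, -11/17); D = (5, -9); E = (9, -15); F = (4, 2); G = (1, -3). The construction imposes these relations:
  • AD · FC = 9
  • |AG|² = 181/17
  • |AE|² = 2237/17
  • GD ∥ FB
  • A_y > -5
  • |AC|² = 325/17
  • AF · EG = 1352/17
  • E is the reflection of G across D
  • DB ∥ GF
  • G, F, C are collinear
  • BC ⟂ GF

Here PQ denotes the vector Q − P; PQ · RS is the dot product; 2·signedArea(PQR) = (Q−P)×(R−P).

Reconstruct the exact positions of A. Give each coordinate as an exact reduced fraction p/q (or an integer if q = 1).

A = (63/17, -82/17)

1. A_x = 63/17  [AD · FC = 9 ∩ AF · EG = 1352/17]
2. A_y = -82/17  [AD · FC = 9 ∩ AF · EG = 1352/17]
   → A = (63/17, -82/17)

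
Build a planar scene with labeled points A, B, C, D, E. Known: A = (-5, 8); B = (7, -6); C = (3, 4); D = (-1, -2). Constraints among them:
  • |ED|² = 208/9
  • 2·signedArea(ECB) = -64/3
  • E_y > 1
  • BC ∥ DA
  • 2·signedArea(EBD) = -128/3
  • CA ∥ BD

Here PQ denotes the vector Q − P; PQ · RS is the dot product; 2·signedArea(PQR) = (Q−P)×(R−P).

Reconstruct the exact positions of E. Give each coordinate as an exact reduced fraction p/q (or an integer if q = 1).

E = (5/3, 2)

1. E_x = 5/3  [2·signedArea(ECB) = -64/3 ∩ 2·signedArea(EBD) = -128/3]
2. E_y = 2  [2·signedArea(ECB) = -64/3 ∩ 2·signedArea(EBD) = -128/3]
   → E = (5/3, 2)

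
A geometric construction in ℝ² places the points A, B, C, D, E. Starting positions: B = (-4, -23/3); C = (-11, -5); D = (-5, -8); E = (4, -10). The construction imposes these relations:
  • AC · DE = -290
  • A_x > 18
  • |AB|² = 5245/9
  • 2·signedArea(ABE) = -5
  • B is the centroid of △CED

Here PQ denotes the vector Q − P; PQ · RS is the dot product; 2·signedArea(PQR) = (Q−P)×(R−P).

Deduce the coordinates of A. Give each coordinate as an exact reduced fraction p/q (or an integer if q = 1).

A = (19, -15)

1. A_x = 19  [2·signedArea(ABE) = -5 ∩ AC · DE = -290]
2. A_y = -15  [2·signedArea(ABE) = -5 ∩ AC · DE = -290]
   → A = (19, -15)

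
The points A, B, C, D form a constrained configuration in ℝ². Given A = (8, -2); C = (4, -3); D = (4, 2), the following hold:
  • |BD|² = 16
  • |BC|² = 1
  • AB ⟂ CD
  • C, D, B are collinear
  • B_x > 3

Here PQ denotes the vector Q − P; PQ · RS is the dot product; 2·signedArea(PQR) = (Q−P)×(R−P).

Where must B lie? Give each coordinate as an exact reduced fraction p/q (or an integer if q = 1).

1. B_x = 4  [C, D, B are collinear ∩ AB ⟂ CD]
2. B_y = -2  [C, D, B are collinear ∩ AB ⟂ CD]
   → B = (4, -2)

B = (4, -2)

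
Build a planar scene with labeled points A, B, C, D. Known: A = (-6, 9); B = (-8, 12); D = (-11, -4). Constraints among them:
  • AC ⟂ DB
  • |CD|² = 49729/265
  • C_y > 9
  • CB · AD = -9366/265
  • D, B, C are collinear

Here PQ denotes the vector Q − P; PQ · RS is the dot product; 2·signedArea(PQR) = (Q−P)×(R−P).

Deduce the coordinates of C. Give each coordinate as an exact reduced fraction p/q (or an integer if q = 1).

C = (-2246/265, 2508/265)

1. C_x = -2246/265  [D, B, C are collinear ∩ AC ⟂ DB]
2. C_y = 2508/265  [D, B, C are collinear ∩ AC ⟂ DB]
   → C = (-2246/265, 2508/265)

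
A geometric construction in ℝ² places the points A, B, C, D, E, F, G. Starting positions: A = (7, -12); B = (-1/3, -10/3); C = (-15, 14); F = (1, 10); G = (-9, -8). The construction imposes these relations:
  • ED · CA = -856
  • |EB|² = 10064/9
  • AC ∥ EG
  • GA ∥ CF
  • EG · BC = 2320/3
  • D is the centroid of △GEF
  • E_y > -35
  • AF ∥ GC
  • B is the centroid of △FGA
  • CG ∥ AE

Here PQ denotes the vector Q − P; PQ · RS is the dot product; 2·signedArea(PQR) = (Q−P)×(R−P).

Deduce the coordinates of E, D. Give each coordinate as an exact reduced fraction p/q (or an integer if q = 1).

D = (5/3, -32/3)
E = (13, -34)

1. E_x = 13  [AC ∥ EG ∩ CG ∥ AE]
2. E_y = -34  [AC ∥ EG ∩ CG ∥ AE]
   → E = (13, -34)
3. D_x = 5/3  [D is the centroid of △GEF]
4. D_y = -32/3  [D is the centroid of △GEF]
   → D = (5/3, -32/3)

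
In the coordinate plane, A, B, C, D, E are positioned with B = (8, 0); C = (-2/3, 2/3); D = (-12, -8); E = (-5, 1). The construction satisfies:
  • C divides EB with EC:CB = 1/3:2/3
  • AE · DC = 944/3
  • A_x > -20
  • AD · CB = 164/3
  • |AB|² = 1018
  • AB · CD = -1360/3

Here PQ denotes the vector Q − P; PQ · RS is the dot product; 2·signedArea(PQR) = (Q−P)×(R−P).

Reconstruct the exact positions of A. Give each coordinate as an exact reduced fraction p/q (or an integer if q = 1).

A = (-19, -17)

1. A_x = -19  [AD · CB = 164/3 ∩ AE · DC = 944/3]
2. A_y = -17  [AD · CB = 164/3 ∩ AE · DC = 944/3]
   → A = (-19, -17)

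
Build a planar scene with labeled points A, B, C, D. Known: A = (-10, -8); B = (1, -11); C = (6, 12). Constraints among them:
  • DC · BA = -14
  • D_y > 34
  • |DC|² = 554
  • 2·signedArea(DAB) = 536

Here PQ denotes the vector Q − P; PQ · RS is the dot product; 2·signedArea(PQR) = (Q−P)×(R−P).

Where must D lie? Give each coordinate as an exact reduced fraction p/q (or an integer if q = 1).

D = (11, 35)

1. D_x = 11  [DC · BA = -14 ∩ 2·signedArea(DAB) = 536]
2. D_y = 35  [DC · BA = -14 ∩ 2·signedArea(DAB) = 536]
   → D = (11, 35)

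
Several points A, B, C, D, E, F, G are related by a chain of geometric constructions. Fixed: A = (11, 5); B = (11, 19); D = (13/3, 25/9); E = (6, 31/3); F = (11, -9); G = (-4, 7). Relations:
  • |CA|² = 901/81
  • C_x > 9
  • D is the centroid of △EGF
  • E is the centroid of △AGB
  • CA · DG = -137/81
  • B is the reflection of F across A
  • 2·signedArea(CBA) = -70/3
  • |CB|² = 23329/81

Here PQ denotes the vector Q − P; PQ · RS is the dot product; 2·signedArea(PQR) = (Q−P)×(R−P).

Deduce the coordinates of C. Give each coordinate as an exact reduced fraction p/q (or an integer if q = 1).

1. C_x = 28/3  [2·signedArea(CBA) = -70/3 ∩ CA · DG = -137/81]
2. C_y = 19/9  [2·signedArea(CBA) = -70/3 ∩ CA · DG = -137/81]
   → C = (28/3, 19/9)

C = (28/3, 19/9)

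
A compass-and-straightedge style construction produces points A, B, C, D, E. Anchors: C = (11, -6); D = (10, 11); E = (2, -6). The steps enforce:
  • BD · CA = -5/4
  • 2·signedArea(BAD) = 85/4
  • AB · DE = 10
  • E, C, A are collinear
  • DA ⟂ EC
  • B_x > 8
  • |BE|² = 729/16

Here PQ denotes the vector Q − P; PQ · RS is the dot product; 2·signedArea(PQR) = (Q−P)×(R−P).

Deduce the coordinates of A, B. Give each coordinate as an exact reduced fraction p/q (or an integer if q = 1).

1. A_x = 10  [E, C, A are collinear ∩ DA ⟂ EC]
2. A_y = -6  [E, C, A are collinear ∩ DA ⟂ EC]
   → A = (10, -6)
3. B_x = 35/4  [2·signedArea(BAD) = 85/4 ∩ AB · DE = 10]
4. B_y = -6  [2·signedArea(BAD) = 85/4 ∩ AB · DE = 10]
   → B = (35/4, -6)

A = (10, -6)
B = (35/4, -6)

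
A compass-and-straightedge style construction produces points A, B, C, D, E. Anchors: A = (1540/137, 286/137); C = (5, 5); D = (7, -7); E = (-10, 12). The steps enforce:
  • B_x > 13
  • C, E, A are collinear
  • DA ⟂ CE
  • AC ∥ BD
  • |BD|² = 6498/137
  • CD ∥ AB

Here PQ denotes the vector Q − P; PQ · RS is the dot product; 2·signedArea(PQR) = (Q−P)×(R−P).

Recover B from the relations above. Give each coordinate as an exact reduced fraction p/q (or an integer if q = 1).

B = (1814/137, -1358/137)

1. B_x = 1814/137  [AC ∥ BD ∩ CD ∥ AB]
2. B_y = -1358/137  [AC ∥ BD ∩ CD ∥ AB]
   → B = (1814/137, -1358/137)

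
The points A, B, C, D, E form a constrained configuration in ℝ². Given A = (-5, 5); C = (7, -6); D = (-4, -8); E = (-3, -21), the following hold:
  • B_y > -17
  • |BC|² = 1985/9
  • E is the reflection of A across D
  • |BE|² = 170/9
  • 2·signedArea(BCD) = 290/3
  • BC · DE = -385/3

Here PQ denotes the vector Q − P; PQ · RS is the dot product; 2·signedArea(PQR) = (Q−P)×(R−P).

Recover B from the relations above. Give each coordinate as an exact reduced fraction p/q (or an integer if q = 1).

1. B_x = -10/3  [2·signedArea(BCD) = 290/3 ∩ BC · DE = -385/3]
2. B_y = -50/3  [2·signedArea(BCD) = 290/3 ∩ BC · DE = -385/3]
   → B = (-10/3, -50/3)

B = (-10/3, -50/3)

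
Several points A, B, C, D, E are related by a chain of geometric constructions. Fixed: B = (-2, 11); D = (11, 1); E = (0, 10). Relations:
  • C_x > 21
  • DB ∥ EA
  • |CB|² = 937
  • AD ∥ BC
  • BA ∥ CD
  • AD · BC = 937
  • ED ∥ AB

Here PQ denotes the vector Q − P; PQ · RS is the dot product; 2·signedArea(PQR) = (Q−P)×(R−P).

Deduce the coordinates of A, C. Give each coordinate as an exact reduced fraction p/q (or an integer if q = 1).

1. A_x = -13  [ED ∥ AB ∩ DB ∥ EA]
2. A_y = 20  [ED ∥ AB ∩ DB ∥ EA]
   → A = (-13, 20)
3. C_x = 22  [BA ∥ CD ∩ AD ∥ BC]
4. C_y = -8  [BA ∥ CD ∩ AD ∥ BC]
   → C = (22, -8)

A = (-13, 20)
C = (22, -8)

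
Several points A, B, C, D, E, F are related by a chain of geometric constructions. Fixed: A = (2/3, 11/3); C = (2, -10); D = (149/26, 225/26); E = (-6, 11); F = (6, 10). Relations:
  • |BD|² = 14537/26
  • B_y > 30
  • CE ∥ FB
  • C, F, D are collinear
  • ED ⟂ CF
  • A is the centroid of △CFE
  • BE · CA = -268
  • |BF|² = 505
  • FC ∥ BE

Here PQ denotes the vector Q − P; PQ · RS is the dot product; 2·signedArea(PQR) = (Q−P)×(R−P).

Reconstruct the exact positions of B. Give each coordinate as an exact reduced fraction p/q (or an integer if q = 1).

B = (-2, 31)

1. B_x = -2  [FC ∥ BE ∩ CE ∥ FB]
2. B_y = 31  [FC ∥ BE ∩ CE ∥ FB]
   → B = (-2, 31)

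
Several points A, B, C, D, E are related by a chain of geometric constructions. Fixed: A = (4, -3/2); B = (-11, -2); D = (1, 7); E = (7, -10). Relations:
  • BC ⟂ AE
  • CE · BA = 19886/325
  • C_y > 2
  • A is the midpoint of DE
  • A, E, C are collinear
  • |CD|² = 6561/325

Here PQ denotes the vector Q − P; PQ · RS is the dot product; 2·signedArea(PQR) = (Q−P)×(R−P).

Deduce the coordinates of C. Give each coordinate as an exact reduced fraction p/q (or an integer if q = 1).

1. C_x = 811/325  [A, E, C are collinear ∩ BC ⟂ AE]
2. C_y = 898/325  [A, E, C are collinear ∩ BC ⟂ AE]
   → C = (811/325, 898/325)

C = (811/325, 898/325)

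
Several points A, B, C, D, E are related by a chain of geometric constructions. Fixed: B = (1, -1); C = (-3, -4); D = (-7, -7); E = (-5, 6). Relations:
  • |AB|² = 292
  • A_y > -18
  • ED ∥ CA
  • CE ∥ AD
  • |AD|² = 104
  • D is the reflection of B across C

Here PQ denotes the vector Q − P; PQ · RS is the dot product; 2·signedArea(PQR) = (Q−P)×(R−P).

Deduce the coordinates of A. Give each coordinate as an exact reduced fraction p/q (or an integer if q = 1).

A = (-5, -17)

1. A_x = -5  [CE ∥ AD ∩ ED ∥ CA]
2. A_y = -17  [CE ∥ AD ∩ ED ∥ CA]
   → A = (-5, -17)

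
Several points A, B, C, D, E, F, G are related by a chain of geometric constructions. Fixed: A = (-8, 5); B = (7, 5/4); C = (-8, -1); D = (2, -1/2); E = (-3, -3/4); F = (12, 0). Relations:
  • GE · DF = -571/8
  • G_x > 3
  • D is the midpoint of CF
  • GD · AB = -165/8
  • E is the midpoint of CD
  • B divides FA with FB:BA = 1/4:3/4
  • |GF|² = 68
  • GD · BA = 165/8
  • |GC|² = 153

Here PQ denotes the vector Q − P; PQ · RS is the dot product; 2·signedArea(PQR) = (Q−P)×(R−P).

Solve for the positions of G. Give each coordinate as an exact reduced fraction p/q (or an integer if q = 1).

G = (4, 2)

1. G_x = 4  [GE · DF = -571/8 ∩ GD · AB = -165/8]
2. G_y = 2  [GE · DF = -571/8 ∩ GD · AB = -165/8]
   → G = (4, 2)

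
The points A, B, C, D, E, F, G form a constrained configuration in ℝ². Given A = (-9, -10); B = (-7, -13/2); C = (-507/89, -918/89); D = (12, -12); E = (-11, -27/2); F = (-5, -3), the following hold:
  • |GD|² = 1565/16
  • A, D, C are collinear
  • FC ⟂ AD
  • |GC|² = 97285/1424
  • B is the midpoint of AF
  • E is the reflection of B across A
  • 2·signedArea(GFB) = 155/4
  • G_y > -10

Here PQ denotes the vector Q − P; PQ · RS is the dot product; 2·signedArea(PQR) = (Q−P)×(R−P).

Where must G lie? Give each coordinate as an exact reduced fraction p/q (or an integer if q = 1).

G = (5/2, -37/4)

1. G_x = 5/2  [line 7/2·x + -2·y + -109/4 = 0 ∩ |GC|² = 97285/1424]
2. G_y = -37/4  [line 7/2·x + -2·y + -109/4 = 0 ∩ |GC|² = 97285/1424]
   → G = (5/2, -37/4)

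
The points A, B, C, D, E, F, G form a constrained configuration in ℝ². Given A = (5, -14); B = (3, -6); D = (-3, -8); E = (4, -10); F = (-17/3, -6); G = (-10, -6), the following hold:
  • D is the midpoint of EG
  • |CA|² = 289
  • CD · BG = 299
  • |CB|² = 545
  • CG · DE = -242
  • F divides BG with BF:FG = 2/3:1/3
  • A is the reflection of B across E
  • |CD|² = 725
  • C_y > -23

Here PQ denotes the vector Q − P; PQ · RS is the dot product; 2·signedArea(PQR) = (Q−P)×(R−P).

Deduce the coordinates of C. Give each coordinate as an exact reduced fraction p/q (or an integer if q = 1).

C = (20, -22)

1. C_x = 20  [CD · BG = 299 ∩ CG · DE = -242]
2. C_y = -22  [CD · BG = 299 ∩ CG · DE = -242]
   → C = (20, -22)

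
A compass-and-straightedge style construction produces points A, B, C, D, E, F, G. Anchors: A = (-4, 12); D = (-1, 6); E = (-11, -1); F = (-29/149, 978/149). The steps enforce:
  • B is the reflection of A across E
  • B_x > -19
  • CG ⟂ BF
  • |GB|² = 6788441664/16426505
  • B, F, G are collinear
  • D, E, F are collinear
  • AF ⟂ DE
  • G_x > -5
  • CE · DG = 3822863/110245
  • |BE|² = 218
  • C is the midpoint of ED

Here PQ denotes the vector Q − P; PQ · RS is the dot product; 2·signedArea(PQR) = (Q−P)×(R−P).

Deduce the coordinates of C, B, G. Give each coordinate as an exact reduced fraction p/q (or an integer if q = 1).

1. C_x = -6  [C is the midpoint of ED]
2. C_y = 5/2  [C is the midpoint of ED]
   → C = (-6, 5/2)
3. B_x = -18  [B is the reflection of A across E]
4. B_y = -14  [B is the reflection of A across E]
   → B = (-18, -14)
5. G_x = -77091114/16426505  [B, F, G are collinear ∩ CG ⟂ BF]
6. G_y = 22478018/16426505  [B, F, G are collinear ∩ CG ⟂ BF]
   → G = (-77091114/16426505, 22478018/16426505)

B = (-18, -14)
C = (-6, 5/2)
G = (-77091114/16426505, 22478018/16426505)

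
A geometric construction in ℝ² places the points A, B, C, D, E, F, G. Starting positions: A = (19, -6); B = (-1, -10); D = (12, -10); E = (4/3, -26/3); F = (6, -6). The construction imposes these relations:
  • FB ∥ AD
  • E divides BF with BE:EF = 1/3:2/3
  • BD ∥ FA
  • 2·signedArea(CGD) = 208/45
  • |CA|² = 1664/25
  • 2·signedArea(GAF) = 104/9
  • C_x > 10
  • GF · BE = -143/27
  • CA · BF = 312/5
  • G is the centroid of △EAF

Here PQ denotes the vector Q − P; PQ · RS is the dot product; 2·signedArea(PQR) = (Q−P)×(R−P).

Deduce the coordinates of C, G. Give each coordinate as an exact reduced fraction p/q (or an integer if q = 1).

1. G_x = 79/9  [G is the centroid of △EAF]
2. G_y = -62/9  [G is the centroid of △EAF]
   → G = (79/9, -62/9)
3. C_x = 11  [2·signedArea(CGD) = 208/45 ∩ CA · BF = 312/5]
4. C_y = -38/5  [2·signedArea(CGD) = 208/45 ∩ CA · BF = 312/5]
   → C = (11, -38/5)

C = (11, -38/5)
G = (79/9, -62/9)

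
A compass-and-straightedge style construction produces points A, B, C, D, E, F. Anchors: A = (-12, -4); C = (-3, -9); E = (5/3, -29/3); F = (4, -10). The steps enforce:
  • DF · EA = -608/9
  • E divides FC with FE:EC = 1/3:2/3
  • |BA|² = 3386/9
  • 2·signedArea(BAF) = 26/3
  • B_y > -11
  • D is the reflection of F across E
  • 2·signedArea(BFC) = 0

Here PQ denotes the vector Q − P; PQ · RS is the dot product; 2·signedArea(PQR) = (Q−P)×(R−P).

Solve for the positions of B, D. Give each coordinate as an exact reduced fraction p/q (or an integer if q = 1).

B = (19/3, -31/3)
D = (-2/3, -28/3)

1. B_x = 19/3  [2·signedArea(BFC) = 0 ∩ 2·signedArea(BAF) = 26/3]
2. B_y = -31/3  [2·signedArea(BFC) = 0 ∩ 2·signedArea(BAF) = 26/3]
   → B = (19/3, -31/3)
3. D_x = -2/3  [D is the reflection of F across E]
4. D_y = -28/3  [D is the reflection of F across E]
   → D = (-2/3, -28/3)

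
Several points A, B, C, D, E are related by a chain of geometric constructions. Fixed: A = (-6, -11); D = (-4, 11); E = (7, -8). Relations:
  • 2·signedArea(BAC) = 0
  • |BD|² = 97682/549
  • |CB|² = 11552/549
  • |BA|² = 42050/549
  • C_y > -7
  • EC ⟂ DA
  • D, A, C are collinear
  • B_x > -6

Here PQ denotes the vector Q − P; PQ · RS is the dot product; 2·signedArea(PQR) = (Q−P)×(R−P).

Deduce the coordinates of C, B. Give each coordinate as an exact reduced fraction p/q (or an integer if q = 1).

1. C_x = -343/61  [D, A, C are collinear ∩ EC ⟂ DA]
2. C_y = -418/61  [D, A, C are collinear ∩ EC ⟂ DA]
   → C = (-343/61, -418/61)
3. B_x = -953/183  [line -253/61·x + 23/61·y + -1265/61 = 0 ∩ |BA|² = 42050/549]
4. B_y = -418/183  [line -253/61·x + 23/61·y + -1265/61 = 0 ∩ |BA|² = 42050/549]
   → B = (-953/183, -418/183)

B = (-953/183, -418/183)
C = (-343/61, -418/61)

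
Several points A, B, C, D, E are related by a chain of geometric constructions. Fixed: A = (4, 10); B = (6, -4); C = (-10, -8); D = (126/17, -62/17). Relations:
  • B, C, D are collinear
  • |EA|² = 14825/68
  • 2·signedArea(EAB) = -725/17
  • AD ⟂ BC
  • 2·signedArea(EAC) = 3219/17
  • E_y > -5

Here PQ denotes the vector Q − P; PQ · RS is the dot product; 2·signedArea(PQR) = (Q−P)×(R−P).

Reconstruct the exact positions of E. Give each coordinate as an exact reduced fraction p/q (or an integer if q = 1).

E = (52/17, -161/34)

1. E_x = 52/17  [2·signedArea(EAC) = 3219/17 ∩ 2·signedArea(EAB) = -725/17]
2. E_y = -161/34  [2·signedArea(EAC) = 3219/17 ∩ 2·signedArea(EAB) = -725/17]
   → E = (52/17, -161/34)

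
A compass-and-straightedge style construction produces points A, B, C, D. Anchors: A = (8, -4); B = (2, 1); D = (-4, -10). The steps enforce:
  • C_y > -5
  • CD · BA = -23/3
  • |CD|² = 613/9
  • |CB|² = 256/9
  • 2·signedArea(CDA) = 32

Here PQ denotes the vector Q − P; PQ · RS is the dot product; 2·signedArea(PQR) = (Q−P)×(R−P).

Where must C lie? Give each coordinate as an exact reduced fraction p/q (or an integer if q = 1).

1. C_x = 2  [2·signedArea(CDA) = 32 ∩ CD · BA = -23/3]
2. C_y = -13/3  [2·signedArea(CDA) = 32 ∩ CD · BA = -23/3]
   → C = (2, -13/3)

C = (2, -13/3)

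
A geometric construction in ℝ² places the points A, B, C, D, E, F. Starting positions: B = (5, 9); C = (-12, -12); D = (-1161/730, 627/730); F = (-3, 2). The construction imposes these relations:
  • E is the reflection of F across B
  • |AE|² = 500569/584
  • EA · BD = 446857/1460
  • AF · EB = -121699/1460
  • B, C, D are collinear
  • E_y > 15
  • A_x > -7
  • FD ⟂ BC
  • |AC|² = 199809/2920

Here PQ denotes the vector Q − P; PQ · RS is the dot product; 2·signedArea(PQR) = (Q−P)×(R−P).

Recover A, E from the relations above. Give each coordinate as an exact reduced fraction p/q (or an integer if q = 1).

1. E_x = 13  [E is the reflection of F across B]
2. E_y = 16  [E is the reflection of F across B]
   → E = (13, 16)
3. A_x = -9921/1460  [AF · EB = -121699/1460 ∩ EA · BD = 446857/1460]
4. A_y = -8133/1460  [AF · EB = -121699/1460 ∩ EA · BD = 446857/1460]
   → A = (-9921/1460, -8133/1460)

A = (-9921/1460, -8133/1460)
E = (13, 16)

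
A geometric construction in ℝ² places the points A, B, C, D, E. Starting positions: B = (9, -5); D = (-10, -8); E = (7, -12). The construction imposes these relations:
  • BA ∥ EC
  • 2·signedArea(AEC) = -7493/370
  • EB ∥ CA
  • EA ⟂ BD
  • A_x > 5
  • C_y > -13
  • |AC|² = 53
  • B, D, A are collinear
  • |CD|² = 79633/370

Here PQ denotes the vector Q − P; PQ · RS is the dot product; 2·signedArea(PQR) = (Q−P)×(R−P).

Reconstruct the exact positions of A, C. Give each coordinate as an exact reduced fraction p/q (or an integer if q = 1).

1. A_x = 2209/370  [B, D, A are collinear ∩ EA ⟂ BD]
2. A_y = -2027/370  [B, D, A are collinear ∩ EA ⟂ BD]
   → A = (2209/370, -2027/370)
3. C_x = 1469/370  [EB ∥ CA ∩ BA ∥ EC]
4. C_y = -4617/370  [EB ∥ CA ∩ BA ∥ EC]
   → C = (1469/370, -4617/370)

A = (2209/370, -2027/370)
C = (1469/370, -4617/370)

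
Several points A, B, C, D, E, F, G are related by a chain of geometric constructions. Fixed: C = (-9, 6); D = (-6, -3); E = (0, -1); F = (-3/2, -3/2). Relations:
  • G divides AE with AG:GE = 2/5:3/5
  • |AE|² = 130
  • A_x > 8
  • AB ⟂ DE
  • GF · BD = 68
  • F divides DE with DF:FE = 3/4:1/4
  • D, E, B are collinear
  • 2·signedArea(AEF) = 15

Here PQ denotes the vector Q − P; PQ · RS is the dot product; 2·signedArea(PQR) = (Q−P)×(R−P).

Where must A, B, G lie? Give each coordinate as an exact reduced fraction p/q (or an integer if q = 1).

1. A_x = 9  [line 1/2·x + -3/2·y + -33/2 = 0 ∩ |AE|² = 130]
2. A_y = -8  [line 1/2·x + -3/2·y + -33/2 = 0 ∩ |AE|² = 130]
   → A = (9, -8)
3. B_x = 6  [D, E, B are collinear ∩ AB ⟂ DE]
4. B_y = 1  [D, E, B are collinear ∩ AB ⟂ DE]
   → B = (6, 1)
5. G_x = 27/5  [G divides AE with AG:GE = 2/5:3/5]
6. G_y = -26/5  [G divides AE with AG:GE = 2/5:3/5]
   → G = (27/5, -26/5)

A = (9, -8)
B = (6, 1)
G = (27/5, -26/5)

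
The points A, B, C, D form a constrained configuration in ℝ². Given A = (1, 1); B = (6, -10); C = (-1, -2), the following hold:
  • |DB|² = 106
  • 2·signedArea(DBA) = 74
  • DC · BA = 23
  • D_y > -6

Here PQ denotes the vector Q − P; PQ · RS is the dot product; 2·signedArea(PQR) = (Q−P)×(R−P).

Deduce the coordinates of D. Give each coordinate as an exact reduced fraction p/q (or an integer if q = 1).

D = (-3, -5)

1. D_x = -3  [2·signedArea(DBA) = 74 ∩ DC · BA = 23]
2. D_y = -5  [2·signedArea(DBA) = 74 ∩ DC · BA = 23]
   → D = (-3, -5)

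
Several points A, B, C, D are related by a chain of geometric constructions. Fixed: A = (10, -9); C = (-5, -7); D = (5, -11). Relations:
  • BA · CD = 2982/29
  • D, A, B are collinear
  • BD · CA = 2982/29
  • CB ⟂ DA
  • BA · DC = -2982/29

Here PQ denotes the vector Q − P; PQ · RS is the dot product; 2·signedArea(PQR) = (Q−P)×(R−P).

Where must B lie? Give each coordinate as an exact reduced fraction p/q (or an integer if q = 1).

B = (-65/29, -403/29)

1. B_x = -65/29  [D, A, B are collinear ∩ CB ⟂ DA]
2. B_y = -403/29  [D, A, B are collinear ∩ CB ⟂ DA]
   → B = (-65/29, -403/29)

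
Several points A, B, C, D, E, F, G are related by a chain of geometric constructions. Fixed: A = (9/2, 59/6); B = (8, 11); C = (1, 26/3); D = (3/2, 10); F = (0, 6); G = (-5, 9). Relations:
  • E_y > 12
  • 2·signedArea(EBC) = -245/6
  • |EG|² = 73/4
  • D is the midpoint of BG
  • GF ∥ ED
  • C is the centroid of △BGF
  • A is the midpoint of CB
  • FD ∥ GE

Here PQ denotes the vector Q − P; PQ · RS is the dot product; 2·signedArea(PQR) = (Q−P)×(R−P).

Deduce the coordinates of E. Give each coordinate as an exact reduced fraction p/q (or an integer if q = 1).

1. E_x = -7/2  [GF ∥ ED ∩ FD ∥ GE]
2. E_y = 13  [GF ∥ ED ∩ FD ∥ GE]
   → E = (-7/2, 13)

E = (-7/2, 13)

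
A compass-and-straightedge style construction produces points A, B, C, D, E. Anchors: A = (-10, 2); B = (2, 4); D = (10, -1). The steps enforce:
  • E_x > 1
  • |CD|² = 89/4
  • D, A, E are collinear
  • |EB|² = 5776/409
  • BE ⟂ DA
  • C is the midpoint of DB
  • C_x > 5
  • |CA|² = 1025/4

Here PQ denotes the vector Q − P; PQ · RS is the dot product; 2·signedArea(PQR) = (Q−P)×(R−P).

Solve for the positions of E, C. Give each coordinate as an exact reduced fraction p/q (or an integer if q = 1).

C = (6, 3/2)
E = (590/409, 116/409)

1. E_x = 590/409  [D, A, E are collinear ∩ BE ⟂ DA]
2. E_y = 116/409  [D, A, E are collinear ∩ BE ⟂ DA]
   → E = (590/409, 116/409)
3. C_x = 6  [C is the midpoint of DB]
4. C_y = 3/2  [C is the midpoint of DB]
   → C = (6, 3/2)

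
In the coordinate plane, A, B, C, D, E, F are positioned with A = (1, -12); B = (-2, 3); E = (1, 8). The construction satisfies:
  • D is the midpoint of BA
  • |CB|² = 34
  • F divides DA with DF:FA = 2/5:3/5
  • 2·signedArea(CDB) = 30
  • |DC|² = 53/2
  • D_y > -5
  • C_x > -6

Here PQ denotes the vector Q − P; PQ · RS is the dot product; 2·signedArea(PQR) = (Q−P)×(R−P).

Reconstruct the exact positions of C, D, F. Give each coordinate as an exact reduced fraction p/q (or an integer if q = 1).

1. D_x = -1/2  [D is the midpoint of BA]
2. D_y = -9/2  [D is the midpoint of BA]
   → D = (-1/2, -9/2)
3. F_x = 1/10  [F divides DA with DF:FA = 2/5:3/5]
4. F_y = -15/2  [F divides DA with DF:FA = 2/5:3/5]
   → F = (1/10, -15/2)
5. C_x = -5  [line -15/2·x + -3/2·y + -81/2 = 0 ∩ |CB|² = 34]
6. C_y = -2  [line -15/2·x + -3/2·y + -81/2 = 0 ∩ |CB|² = 34]
   → C = (-5, -2)

C = (-5, -2)
D = (-1/2, -9/2)
F = (1/10, -15/2)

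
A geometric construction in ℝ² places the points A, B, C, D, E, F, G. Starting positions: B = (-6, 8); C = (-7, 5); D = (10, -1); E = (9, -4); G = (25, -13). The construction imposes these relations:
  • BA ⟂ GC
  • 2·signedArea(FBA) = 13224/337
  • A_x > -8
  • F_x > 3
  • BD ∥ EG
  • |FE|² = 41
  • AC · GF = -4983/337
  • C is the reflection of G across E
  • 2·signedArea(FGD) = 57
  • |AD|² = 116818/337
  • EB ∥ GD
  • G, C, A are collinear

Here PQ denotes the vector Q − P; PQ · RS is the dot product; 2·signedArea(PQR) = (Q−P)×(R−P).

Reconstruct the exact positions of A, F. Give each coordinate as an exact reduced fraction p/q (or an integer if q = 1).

1. A_x = -2535/337  [G, C, A are collinear ∩ BA ⟂ GC]
2. A_y = 1784/337  [G, C, A are collinear ∩ BA ⟂ GC]
   → A = (-2535/337, 1784/337)
3. F_x = 4  [2·signedArea(FGD) = 57 ∩ 2·signedArea(FBA) = 13224/337]
4. F_y = 0  [2·signedArea(FGD) = 57 ∩ 2·signedArea(FBA) = 13224/337]
   → F = (4, 0)

A = (-2535/337, 1784/337)
F = (4, 0)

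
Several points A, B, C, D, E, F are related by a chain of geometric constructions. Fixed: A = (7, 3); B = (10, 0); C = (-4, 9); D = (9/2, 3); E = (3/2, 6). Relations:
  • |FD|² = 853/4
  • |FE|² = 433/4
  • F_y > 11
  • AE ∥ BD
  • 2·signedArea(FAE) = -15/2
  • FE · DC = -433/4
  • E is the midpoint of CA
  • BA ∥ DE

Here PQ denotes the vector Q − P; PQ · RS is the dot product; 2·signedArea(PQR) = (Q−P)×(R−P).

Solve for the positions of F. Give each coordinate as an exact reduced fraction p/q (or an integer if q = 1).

1. F_x = -7  [FE · DC = -433/4 ∩ 2·signedArea(FAE) = -15/2]
2. F_y = 12  [FE · DC = -433/4 ∩ 2·signedArea(FAE) = -15/2]
   → F = (-7, 12)

F = (-7, 12)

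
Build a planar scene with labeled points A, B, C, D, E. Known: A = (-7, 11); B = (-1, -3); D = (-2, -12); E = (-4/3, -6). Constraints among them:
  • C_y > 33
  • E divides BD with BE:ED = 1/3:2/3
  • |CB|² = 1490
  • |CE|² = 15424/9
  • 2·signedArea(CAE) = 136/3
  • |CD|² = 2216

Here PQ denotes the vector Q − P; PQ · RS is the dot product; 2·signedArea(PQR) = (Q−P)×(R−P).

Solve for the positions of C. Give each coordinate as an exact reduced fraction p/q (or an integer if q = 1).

1. C_x = -12  [line 17·x + 17/3·y + 34/3 = 0 ∩ |CB|² = 1490]
2. C_y = 34  [line 17·x + 17/3·y + 34/3 = 0 ∩ |CB|² = 1490]
   → C = (-12, 34)

C = (-12, 34)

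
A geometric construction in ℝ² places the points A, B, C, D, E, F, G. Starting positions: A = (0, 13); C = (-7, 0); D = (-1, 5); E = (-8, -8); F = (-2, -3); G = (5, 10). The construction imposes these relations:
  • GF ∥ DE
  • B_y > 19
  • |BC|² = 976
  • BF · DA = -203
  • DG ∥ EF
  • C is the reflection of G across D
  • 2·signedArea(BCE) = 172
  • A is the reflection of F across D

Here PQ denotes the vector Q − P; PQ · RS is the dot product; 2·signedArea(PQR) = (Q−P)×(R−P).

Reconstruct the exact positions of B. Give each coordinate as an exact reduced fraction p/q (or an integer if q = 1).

B = (17, 20)

1. B_x = 17  [BF · DA = -203 ∩ 2·signedArea(BCE) = 172]
2. B_y = 20  [BF · DA = -203 ∩ 2·signedArea(BCE) = 172]
   → B = (17, 20)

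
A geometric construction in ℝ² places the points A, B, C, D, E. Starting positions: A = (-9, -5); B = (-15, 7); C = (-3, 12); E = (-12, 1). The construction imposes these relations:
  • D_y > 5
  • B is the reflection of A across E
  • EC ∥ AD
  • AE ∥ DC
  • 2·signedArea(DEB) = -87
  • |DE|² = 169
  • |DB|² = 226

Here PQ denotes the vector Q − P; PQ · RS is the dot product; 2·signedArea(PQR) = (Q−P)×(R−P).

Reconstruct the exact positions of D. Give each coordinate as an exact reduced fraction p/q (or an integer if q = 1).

D = (0, 6)

1. D_x = 0  [AE ∥ DC ∩ EC ∥ AD]
2. D_y = 6  [AE ∥ DC ∩ EC ∥ AD]
   → D = (0, 6)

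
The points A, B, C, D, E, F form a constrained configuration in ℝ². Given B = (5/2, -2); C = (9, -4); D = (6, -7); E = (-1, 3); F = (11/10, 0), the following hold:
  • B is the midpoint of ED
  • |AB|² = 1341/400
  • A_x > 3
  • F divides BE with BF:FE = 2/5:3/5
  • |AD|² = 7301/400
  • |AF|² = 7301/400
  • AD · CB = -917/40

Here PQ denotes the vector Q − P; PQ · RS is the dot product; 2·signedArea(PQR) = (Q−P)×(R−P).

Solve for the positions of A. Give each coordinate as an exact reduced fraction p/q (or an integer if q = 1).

1. A_x = 71/20  [line 13/2·x + -2·y + -1203/40 = 0 ∩ |AD|² = 7301/400]
2. A_y = -7/2  [line 13/2·x + -2·y + -1203/40 = 0 ∩ |AD|² = 7301/400]
   → A = (71/20, -7/2)

A = (71/20, -7/2)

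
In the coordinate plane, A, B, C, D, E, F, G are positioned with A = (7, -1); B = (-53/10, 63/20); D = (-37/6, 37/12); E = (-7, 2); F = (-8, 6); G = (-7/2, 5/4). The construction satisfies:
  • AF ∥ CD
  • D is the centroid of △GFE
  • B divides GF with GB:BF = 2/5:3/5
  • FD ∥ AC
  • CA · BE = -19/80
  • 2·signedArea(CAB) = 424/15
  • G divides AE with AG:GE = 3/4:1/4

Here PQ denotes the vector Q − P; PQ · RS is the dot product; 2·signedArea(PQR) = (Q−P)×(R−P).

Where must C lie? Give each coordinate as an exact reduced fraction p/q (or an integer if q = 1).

1. C_x = 53/6  [AF ∥ CD ∩ FD ∥ AC]
2. C_y = -47/12  [AF ∥ CD ∩ FD ∥ AC]
   → C = (53/6, -47/12)

C = (53/6, -47/12)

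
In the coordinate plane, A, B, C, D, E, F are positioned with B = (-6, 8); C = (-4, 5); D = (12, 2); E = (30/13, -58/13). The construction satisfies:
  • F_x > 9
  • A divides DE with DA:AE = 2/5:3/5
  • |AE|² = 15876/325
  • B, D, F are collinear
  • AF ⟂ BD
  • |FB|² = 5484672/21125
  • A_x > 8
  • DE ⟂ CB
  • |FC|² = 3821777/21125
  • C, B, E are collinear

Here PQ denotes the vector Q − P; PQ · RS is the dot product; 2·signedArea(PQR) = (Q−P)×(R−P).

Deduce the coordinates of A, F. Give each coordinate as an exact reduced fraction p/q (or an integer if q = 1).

A = (528/65, -38/65)
F = (3018/325, 944/325)

1. A_x = 528/65  [A divides DE with DA:AE = 2/5:3/5]
2. A_y = -38/65  [A divides DE with DA:AE = 2/5:3/5]
   → A = (528/65, -38/65)
3. F_x = 3018/325  [B, D, F are collinear ∩ AF ⟂ BD]
4. F_y = 944/325  [B, D, F are collinear ∩ AF ⟂ BD]
   → F = (3018/325, 944/325)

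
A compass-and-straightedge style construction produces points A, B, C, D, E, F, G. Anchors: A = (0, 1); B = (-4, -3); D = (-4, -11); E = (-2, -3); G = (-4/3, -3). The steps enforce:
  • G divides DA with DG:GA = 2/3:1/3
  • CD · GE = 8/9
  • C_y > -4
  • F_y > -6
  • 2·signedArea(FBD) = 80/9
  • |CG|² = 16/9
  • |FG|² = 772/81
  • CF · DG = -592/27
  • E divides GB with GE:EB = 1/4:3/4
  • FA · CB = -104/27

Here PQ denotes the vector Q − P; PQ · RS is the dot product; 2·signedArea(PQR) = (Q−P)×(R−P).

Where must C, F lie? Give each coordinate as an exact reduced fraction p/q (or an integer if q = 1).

C = (-8/3, -3)
F = (-26/9, -17/3)

1. C_x = -8/3  [CD · GE = 8/9]
2. C_y = -3  [|CG|² = 16/9]
   → C = (-8/3, -3)
3. F_x = -26/9  [2·signedArea(FBD) = 80/9 ∩ CF · DG = -592/27]
4. F_y = -17/3  [2·signedArea(FBD) = 80/9 ∩ CF · DG = -592/27]
   → F = (-26/9, -17/3)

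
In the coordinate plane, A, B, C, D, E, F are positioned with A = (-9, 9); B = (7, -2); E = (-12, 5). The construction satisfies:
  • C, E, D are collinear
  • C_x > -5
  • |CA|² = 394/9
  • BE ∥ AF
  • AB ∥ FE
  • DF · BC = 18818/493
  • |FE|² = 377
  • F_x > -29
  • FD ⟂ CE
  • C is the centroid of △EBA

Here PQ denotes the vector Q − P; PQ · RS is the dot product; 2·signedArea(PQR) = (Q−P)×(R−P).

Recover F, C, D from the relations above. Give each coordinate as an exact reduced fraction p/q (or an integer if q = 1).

C = (-14/3, 4)
D = (-14386/493, 3620/493)
F = (-28, 16)

1. F_x = -28  [AB ∥ FE ∩ BE ∥ AF]
2. F_y = 16  [AB ∥ FE ∩ BE ∥ AF]
   → F = (-28, 16)
3. C_x = -14/3  [C is the centroid of △EBA]
4. C_y = 4  [C is the centroid of △EBA]
   → C = (-14/3, 4)
5. D_x = -14386/493  [C, E, D are collinear ∩ FD ⟂ CE]
6. D_y = 3620/493  [C, E, D are collinear ∩ FD ⟂ CE]
   → D = (-14386/493, 3620/493)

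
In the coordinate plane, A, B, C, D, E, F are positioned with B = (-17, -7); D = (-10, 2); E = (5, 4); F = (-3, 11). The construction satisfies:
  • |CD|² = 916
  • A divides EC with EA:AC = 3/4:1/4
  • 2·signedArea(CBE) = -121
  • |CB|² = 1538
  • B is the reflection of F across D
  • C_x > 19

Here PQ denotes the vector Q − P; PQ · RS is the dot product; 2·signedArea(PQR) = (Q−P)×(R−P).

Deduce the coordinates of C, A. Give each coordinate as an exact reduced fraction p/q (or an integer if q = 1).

1. C_x = 20  [line -11·x + 22·y + 88 = 0 ∩ |CB|² = 1538]
2. C_y = 6  [line -11·x + 22·y + 88 = 0 ∩ |CB|² = 1538]
   → C = (20, 6)
3. A_x = 65/4  [A divides EC with EA:AC = 3/4:1/4]
4. A_y = 11/2  [A divides EC with EA:AC = 3/4:1/4]
   → A = (65/4, 11/2)

A = (65/4, 11/2)
C = (20, 6)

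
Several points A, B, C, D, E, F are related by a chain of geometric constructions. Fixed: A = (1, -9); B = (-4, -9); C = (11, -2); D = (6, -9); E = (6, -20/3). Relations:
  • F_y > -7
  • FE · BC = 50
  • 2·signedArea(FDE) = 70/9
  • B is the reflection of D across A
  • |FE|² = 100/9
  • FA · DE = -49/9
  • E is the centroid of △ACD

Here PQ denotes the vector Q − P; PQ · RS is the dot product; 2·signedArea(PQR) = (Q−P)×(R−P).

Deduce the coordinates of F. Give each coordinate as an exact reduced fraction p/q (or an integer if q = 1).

F = (8/3, -20/3)

1. F_x = 8/3  [FA · DE = -49/9 ∩ FE · BC = 50]
2. F_y = -20/3  [FA · DE = -49/9 ∩ FE · BC = 50]
   → F = (8/3, -20/3)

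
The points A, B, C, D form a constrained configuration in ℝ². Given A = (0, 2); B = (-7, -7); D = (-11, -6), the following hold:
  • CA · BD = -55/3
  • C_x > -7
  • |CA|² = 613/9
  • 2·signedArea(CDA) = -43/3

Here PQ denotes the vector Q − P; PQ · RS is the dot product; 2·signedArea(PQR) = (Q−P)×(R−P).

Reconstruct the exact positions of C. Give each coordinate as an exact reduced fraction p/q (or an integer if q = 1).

C = (-6, -11/3)

1. C_x = -6  [2·signedArea(CDA) = -43/3 ∩ CA · BD = -55/3]
2. C_y = -11/3  [2·signedArea(CDA) = -43/3 ∩ CA · BD = -55/3]
   → C = (-6, -11/3)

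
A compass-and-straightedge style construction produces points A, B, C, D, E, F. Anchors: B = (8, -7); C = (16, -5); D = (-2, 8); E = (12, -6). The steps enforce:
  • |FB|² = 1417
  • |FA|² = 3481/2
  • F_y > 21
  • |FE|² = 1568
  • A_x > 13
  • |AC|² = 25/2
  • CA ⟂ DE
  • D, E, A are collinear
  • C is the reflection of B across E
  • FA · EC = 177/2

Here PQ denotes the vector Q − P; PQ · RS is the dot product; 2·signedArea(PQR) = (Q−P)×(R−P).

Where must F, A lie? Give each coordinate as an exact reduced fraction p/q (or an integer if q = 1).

1. A_x = 27/2  [D, E, A are collinear ∩ CA ⟂ DE]
2. A_y = -15/2  [D, E, A are collinear ∩ CA ⟂ DE]
   → A = (27/2, -15/2)
3. F_x = -16  [line -4·x + -1·y + -42 = 0 ∩ |FE|² = 1568]
4. F_y = 22  [line -4·x + -1·y + -42 = 0 ∩ |FE|² = 1568]
   → F = (-16, 22)

A = (27/2, -15/2)
F = (-16, 22)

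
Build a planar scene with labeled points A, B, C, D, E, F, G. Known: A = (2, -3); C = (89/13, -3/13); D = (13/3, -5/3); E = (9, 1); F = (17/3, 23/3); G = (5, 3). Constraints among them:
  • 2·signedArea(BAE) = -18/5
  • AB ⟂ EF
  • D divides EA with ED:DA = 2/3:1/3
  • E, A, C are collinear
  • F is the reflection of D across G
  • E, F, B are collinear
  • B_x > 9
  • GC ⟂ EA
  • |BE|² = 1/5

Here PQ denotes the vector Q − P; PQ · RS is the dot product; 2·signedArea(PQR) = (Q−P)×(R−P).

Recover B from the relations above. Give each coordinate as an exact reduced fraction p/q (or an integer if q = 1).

1. B_x = 46/5  [E, F, B are collinear ∩ AB ⟂ EF]
2. B_y = 3/5  [E, F, B are collinear ∩ AB ⟂ EF]
   → B = (46/5, 3/5)

B = (46/5, 3/5)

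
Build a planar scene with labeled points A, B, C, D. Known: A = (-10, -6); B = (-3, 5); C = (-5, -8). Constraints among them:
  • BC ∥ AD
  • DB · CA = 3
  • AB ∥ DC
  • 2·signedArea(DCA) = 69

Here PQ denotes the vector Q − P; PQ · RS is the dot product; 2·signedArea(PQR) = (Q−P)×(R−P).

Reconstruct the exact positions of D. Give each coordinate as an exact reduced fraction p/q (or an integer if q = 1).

D = (-12, -19)

1. D_x = -12  [AB ∥ DC ∩ BC ∥ AD]
2. D_y = -19  [AB ∥ DC ∩ BC ∥ AD]
   → D = (-12, -19)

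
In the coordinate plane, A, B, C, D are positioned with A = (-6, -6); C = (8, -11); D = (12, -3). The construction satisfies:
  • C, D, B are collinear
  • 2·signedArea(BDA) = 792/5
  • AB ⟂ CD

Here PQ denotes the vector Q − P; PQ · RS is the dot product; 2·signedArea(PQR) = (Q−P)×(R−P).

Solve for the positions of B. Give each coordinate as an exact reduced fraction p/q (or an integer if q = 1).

1. B_x = 36/5  [C, D, B are collinear ∩ AB ⟂ CD]
2. B_y = -63/5  [C, D, B are collinear ∩ AB ⟂ CD]
   → B = (36/5, -63/5)

B = (36/5, -63/5)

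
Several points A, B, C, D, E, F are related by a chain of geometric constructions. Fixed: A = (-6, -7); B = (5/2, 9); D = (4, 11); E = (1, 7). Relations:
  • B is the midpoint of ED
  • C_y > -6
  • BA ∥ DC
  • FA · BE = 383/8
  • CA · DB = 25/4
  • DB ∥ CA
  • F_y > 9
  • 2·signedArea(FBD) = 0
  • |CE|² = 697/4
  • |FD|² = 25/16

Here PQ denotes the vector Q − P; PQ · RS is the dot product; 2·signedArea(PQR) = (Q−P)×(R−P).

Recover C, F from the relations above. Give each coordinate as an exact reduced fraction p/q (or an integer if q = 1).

C = (-9/2, -5)
F = (13/4, 10)

1. C_x = -9/2  [DB ∥ CA ∩ BA ∥ DC]
2. C_y = -5  [DB ∥ CA ∩ BA ∥ DC]
   → C = (-9/2, -5)
3. F_x = 13/4  [2·signedArea(FBD) = 0 ∩ FA · BE = 383/8]
4. F_y = 10  [2·signedArea(FBD) = 0 ∩ FA · BE = 383/8]
   → F = (13/4, 10)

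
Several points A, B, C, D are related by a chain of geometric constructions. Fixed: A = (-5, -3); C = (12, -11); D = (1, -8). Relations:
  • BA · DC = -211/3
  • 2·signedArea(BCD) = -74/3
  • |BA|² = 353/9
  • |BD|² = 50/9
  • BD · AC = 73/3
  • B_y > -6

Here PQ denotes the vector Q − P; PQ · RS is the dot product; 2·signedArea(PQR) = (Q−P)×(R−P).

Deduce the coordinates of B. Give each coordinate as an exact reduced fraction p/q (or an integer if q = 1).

1. B_x = 2/3  [2·signedArea(BCD) = -74/3 ∩ BA · DC = -211/3]
2. B_y = -17/3  [2·signedArea(BCD) = -74/3 ∩ BA · DC = -211/3]
   → B = (2/3, -17/3)

B = (2/3, -17/3)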